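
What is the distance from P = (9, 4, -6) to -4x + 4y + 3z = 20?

distance = |a·x₀ + b·y₀ + c·z₀ - d| / √(a² + b² + c²)
  = |(-4)·9 + 4·4 + 3·(-6) - 20| / √((-4)² + 4² + 3²)
  = |-36 + 16 - 18 - 20| / √(16 + 16 + 9)
  = |-58| / √41
  = 58 / 6.403
  ≈ 9.058

9.058


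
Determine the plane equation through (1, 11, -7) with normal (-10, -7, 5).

The plane through P with normal n = (a, b, c) satisfies n·(r - P) = 0,
i.e. ax + by + cz = a·x₀ + b·y₀ + c·z₀.
d = (-10)·1 + (-7)·11 + 5·(-7)
  = -10 - 77 - 35
  = -122
Equation: -10x - 7y + 5z = -122

-10x - 7y + 5z = -122


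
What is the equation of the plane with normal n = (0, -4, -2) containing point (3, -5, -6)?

The plane through P with normal n = (a, b, c) satisfies n·(r - P) = 0,
i.e. ax + by + cz = a·x₀ + b·y₀ + c·z₀.
d = 0·3 + (-4)·(-5) + (-2)·(-6)
  = 0 + 20 + 12
  = 32
Equation: -4y - 2z = 32

-4y - 2z = 32


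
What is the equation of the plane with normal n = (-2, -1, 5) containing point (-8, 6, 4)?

The plane through P with normal n = (a, b, c) satisfies n·(r - P) = 0,
i.e. ax + by + cz = a·x₀ + b·y₀ + c·z₀.
d = (-2)·(-8) + (-1)·6 + 5·4
  = 16 - 6 + 20
  = 30
Equation: -2x - y + 5z = 30

-2x - y + 5z = 30


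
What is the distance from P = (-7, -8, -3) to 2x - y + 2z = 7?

distance = |a·x₀ + b·y₀ + c·z₀ - d| / √(a² + b² + c²)
  = |2·(-7) + (-1)·(-8) + 2·(-3) - 7| / √(2² + (-1)² + 2²)
  = |-14 + 8 - 6 - 7| / √(4 + 1 + 4)
  = |-19| / √9
  = 19 / 3
  ≈ 6.333

6.333


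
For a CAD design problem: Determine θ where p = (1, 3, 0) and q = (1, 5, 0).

p·q = 1·1 + 3·5 + 0·0 = 1 + 15 + 0 = 16
|p| = √(1² + 3² + 0²) = √10 ≈ 3.162
|q| = √(1² + 5² + 0²) = √26 ≈ 5.099
cos θ = (p·q)/(|p||q|) = 16/(3.162·5.099) ≈ 0.9923
θ = arccos(0.9923) ≈ 7.125°

7.125°


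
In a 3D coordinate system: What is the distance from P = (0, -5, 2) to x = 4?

distance = |a·x₀ + b·y₀ + c·z₀ - d| / √(a² + b² + c²)
  = |1·0 + 0·(-5) + 0·2 - 4| / √(1² + 0² + 0²)
  = |0 + 0 + 0 - 4| / √(1 + 0 + 0)
  = |-4| / √1
  = 4 / 1
  ≈ 4

4


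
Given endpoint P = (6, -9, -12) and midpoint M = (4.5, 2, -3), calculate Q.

Q = 2M - P
  = (2·4.5 - 6, 2·2 - (-9), 2·(-3) - (-12))
  = (9 - 6, 4 + 9, -6 + 12)
  = (3, 13, 6)

(3, 13, 6)


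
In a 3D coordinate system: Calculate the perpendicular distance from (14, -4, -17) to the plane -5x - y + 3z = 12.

distance = |a·x₀ + b·y₀ + c·z₀ - d| / √(a² + b² + c²)
  = |(-5)·14 + (-1)·(-4) + 3·(-17) - 12| / √((-5)² + (-1)² + 3²)
  = |-70 + 4 - 51 - 12| / √(25 + 1 + 9)
  = |-129| / √35
  = 129 / 5.916
  ≈ 21.8

21.8


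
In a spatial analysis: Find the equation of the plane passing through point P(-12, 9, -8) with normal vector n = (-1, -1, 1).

The plane through P with normal n = (a, b, c) satisfies n·(r - P) = 0,
i.e. ax + by + cz = a·x₀ + b·y₀ + c·z₀.
d = (-1)·(-12) + (-1)·9 + 1·(-8)
  = 12 - 9 - 8
  = -5
Equation: -x - y + z = -5

-x - y + z = -5


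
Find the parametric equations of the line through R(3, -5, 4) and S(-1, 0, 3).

Direction vector d = S - R = (-1 - 3, 0 + 5, 3 - 4) = (-4, 5, -1)
Parametric form r = R + t·d:
x = 3 - 4t, y = -5 + 5t, z = 4 - t

x = 3 - 4t, y = -5 + 5t, z = 4 - t


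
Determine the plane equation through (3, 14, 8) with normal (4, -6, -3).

The plane through P with normal n = (a, b, c) satisfies n·(r - P) = 0,
i.e. ax + by + cz = a·x₀ + b·y₀ + c·z₀.
d = 4·3 + (-6)·14 + (-3)·8
  = 12 - 84 - 24
  = -96
Equation: 4x - 6y - 3z = -96

4x - 6y - 3z = -96


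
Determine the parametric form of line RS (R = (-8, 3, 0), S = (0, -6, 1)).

Direction vector d = S - R = (0 + 8, -6 - 3, 1 + 0) = (8, -9, 1)
Parametric form r = R + t·d:
x = -8 + 8t, y = 3 - 9t, z = 0 + t

x = -8 + 8t, y = 3 - 9t, z = 0 + t


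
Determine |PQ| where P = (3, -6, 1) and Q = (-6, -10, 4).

d = √[(x₂-x₁)² + (y₂-y₁)² + (z₂-z₁)²]
  = √[(-9)² + (-4)² + 3²]
  = √[81 + 16 + 9]
  = √106
  ≈ 10.3

10.3


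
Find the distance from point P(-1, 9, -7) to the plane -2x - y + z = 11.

distance = |a·x₀ + b·y₀ + c·z₀ - d| / √(a² + b² + c²)
  = |(-2)·(-1) + (-1)·9 + 1·(-7) - 11| / √((-2)² + (-1)² + 1²)
  = |2 - 9 - 7 - 11| / √(4 + 1 + 1)
  = |-25| / √6
  = 25 / 2.449
  ≈ 10.21

10.21


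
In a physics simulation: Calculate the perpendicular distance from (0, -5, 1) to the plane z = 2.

distance = |a·x₀ + b·y₀ + c·z₀ - d| / √(a² + b² + c²)
  = |0·0 + 0·(-5) + 1·1 - 2| / √(0² + 0² + 1²)
  = |0 + 0 + 1 - 2| / √(0 + 0 + 1)
  = |-1| / √1
  = 1 / 1
  ≈ 1

1


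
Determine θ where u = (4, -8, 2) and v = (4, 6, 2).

u·v = 4·4 + (-8)·6 + 2·2 = 16 - 48 + 4 = -28
|u| = √(4² + (-8)² + 2²) = √84 ≈ 9.165
|v| = √(4² + 6² + 2²) = √56 ≈ 7.483
cos θ = (u·v)/(|u||v|) = -28/(9.165·7.483) ≈ -0.4082
θ = arccos(-0.4082) ≈ 114.1°

114.1°


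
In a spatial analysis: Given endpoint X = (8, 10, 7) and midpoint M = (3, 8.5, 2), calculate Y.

Y = 2M - X
  = (2·3 - 8, 2·8.5 - 10, 2·2 - 7)
  = (6 - 8, 17 - 10, 4 - 7)
  = (-2, 7, -3)

(-2, 7, -3)


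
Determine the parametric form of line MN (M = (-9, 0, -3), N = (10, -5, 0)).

Direction vector d = N - M = (10 + 9, -5 + 0, 0 + 3) = (19, -5, 3)
Parametric form r = M + t·d:
x = -9 + 19t, y = 0 - 5t, z = -3 + 3t

x = -9 + 19t, y = 0 - 5t, z = -3 + 3t


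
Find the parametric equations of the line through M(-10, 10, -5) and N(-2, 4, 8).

Direction vector d = N - M = (-2 + 10, 4 - 10, 8 + 5) = (8, -6, 13)
Parametric form r = M + t·d:
x = -10 + 8t, y = 10 - 6t, z = -5 + 13t

x = -10 + 8t, y = 10 - 6t, z = -5 + 13t


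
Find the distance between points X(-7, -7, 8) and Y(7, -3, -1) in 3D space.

d = √[(x₂-x₁)² + (y₂-y₁)² + (z₂-z₁)²]
  = √[14² + 4² + (-9)²]
  = √[196 + 16 + 81]
  = √293
  ≈ 17.12

17.12


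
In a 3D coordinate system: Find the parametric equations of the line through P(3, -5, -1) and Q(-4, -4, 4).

Direction vector d = Q - P = (-4 - 3, -4 + 5, 4 + 1) = (-7, 1, 5)
Parametric form r = P + t·d:
x = 3 - 7t, y = -5 + t, z = -1 + 5t

x = 3 - 7t, y = -5 + t, z = -1 + 5t


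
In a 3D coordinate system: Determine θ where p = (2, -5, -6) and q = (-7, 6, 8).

p·q = 2·(-7) + (-5)·6 + (-6)·8 = -14 - 30 - 48 = -92
|p| = √(2² + (-5)² + (-6)²) = √65 ≈ 8.062
|q| = √((-7)² + 6² + 8²) = √149 ≈ 12.21
cos θ = (p·q)/(|p||q|) = -92/(8.062·12.21) ≈ -0.9348
θ = arccos(-0.9348) ≈ 159.2°

159.2°


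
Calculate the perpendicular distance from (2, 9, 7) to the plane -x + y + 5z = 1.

distance = |a·x₀ + b·y₀ + c·z₀ - d| / √(a² + b² + c²)
  = |(-1)·2 + 1·9 + 5·7 - 1| / √((-1)² + 1² + 5²)
  = |-2 + 9 + 35 - 1| / √(1 + 1 + 25)
  = |41| / √27
  = 41 / 5.196
  ≈ 7.89

7.89


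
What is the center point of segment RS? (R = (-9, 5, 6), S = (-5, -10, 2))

M = ((x₁+x₂)/2, (y₁+y₂)/2, (z₁+z₂)/2)
  = ((-9 - 5)/2, (5 - 10)/2, (6 + 2)/2)
  = (-14/2, -5/2, 8/2)
  = (-7, -2.5, 4)

(-7, -2.5, 4)


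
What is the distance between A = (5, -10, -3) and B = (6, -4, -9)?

d = √[(x₂-x₁)² + (y₂-y₁)² + (z₂-z₁)²]
  = √[1² + 6² + (-6)²]
  = √[1 + 36 + 36]
  = √73
  ≈ 8.544

8.544


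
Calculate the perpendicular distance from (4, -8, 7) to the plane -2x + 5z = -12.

distance = |a·x₀ + b·y₀ + c·z₀ - d| / √(a² + b² + c²)
  = |(-2)·4 + 0·(-8) + 5·7 - (-12)| / √((-2)² + 0² + 5²)
  = |-8 + 0 + 35 + 12| / √(4 + 0 + 25)
  = |39| / √29
  = 39 / 5.385
  ≈ 7.242

7.242


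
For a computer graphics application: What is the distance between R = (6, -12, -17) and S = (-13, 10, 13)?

d = √[(x₂-x₁)² + (y₂-y₁)² + (z₂-z₁)²]
  = √[(-19)² + 22² + 30²]
  = √[361 + 484 + 900]
  = √1745
  ≈ 41.77

41.77


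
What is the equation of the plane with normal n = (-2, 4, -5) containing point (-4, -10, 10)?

The plane through P with normal n = (a, b, c) satisfies n·(r - P) = 0,
i.e. ax + by + cz = a·x₀ + b·y₀ + c·z₀.
d = (-2)·(-4) + 4·(-10) + (-5)·10
  = 8 - 40 - 50
  = -82
Equation: -2x + 4y - 5z = -82

-2x + 4y - 5z = -82


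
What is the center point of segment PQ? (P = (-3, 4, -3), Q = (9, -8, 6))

M = ((x₁+x₂)/2, (y₁+y₂)/2, (z₁+z₂)/2)
  = ((-3 + 9)/2, (4 - 8)/2, (-3 + 6)/2)
  = (6/2, -4/2, 3/2)
  = (3, -2, 1.5)

(3, -2, 1.5)


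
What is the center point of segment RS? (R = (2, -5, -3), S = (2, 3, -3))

M = ((x₁+x₂)/2, (y₁+y₂)/2, (z₁+z₂)/2)
  = ((2 + 2)/2, (-5 + 3)/2, (-3 - 3)/2)
  = (4/2, -2/2, -6/2)
  = (2, -1, -3)

(2, -1, -3)


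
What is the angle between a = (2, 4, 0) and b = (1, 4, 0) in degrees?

a·b = 2·1 + 4·4 + 0·0 = 2 + 16 + 0 = 18
|a| = √(2² + 4² + 0²) = √20 ≈ 4.472
|b| = √(1² + 4² + 0²) = √17 ≈ 4.123
cos θ = (a·b)/(|a||b|) = 18/(4.472·4.123) ≈ 0.9762
θ = arccos(0.9762) ≈ 12.53°

12.53°


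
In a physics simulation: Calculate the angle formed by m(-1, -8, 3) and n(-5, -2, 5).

m·n = (-1)·(-5) + (-8)·(-2) + 3·5 = 5 + 16 + 15 = 36
|m| = √((-1)² + (-8)² + 3²) = √74 ≈ 8.602
|n| = √((-5)² + (-2)² + 5²) = √54 ≈ 7.348
cos θ = (m·n)/(|m||n|) = 36/(8.602·7.348) ≈ 0.5695
θ = arccos(0.5695) ≈ 55.28°

55.28°


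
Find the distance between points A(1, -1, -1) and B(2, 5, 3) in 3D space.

d = √[(x₂-x₁)² + (y₂-y₁)² + (z₂-z₁)²]
  = √[1² + 6² + 4²]
  = √[1 + 36 + 16]
  = √53
  ≈ 7.28

7.28


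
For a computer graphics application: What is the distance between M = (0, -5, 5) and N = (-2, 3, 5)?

d = √[(x₂-x₁)² + (y₂-y₁)² + (z₂-z₁)²]
  = √[(-2)² + 8² + 0²]
  = √[4 + 64 + 0]
  = √68
  ≈ 8.246

8.246


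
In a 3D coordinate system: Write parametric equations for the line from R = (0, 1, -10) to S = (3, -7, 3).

Direction vector d = S - R = (3 + 0, -7 - 1, 3 + 10) = (3, -8, 13)
Parametric form r = R + t·d:
x = 0 + 3t, y = 1 - 8t, z = -10 + 13t

x = 0 + 3t, y = 1 - 8t, z = -10 + 13t


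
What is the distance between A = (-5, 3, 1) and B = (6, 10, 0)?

d = √[(x₂-x₁)² + (y₂-y₁)² + (z₂-z₁)²]
  = √[11² + 7² + (-1)²]
  = √[121 + 49 + 1]
  = √171
  ≈ 13.08

13.08


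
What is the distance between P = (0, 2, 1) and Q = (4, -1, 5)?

d = √[(x₂-x₁)² + (y₂-y₁)² + (z₂-z₁)²]
  = √[4² + (-3)² + 4²]
  = √[16 + 9 + 16]
  = √41
  ≈ 6.403

6.403


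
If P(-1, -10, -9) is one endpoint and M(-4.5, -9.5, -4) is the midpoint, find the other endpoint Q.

Q = 2M - P
  = (2·(-4.5) - (-1), 2·(-9.5) - (-10), 2·(-4) - (-9))
  = (-9 + 1, -19 + 10, -8 + 9)
  = (-8, -9, 1)

(-8, -9, 1)


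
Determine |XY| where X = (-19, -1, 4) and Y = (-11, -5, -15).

d = √[(x₂-x₁)² + (y₂-y₁)² + (z₂-z₁)²]
  = √[8² + (-4)² + (-19)²]
  = √[64 + 16 + 361]
  = √441
  ≈ 21

21


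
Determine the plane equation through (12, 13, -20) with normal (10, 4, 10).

The plane through P with normal n = (a, b, c) satisfies n·(r - P) = 0,
i.e. ax + by + cz = a·x₀ + b·y₀ + c·z₀.
d = 10·12 + 4·13 + 10·(-20)
  = 120 + 52 - 200
  = -28
Equation: 10x + 4y + 10z = -28

10x + 4y + 10z = -28


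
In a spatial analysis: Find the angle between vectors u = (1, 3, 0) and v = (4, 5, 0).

u·v = 1·4 + 3·5 + 0·0 = 4 + 15 + 0 = 19
|u| = √(1² + 3² + 0²) = √10 ≈ 3.162
|v| = √(4² + 5² + 0²) = √41 ≈ 6.403
cos θ = (u·v)/(|u||v|) = 19/(3.162·6.403) ≈ 0.9383
θ = arccos(0.9383) ≈ 20.22°

20.22°


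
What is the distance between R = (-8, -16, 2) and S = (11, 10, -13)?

d = √[(x₂-x₁)² + (y₂-y₁)² + (z₂-z₁)²]
  = √[19² + 26² + (-15)²]
  = √[361 + 676 + 225]
  = √1262
  ≈ 35.52

35.52


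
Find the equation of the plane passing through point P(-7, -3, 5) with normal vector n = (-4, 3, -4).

The plane through P with normal n = (a, b, c) satisfies n·(r - P) = 0,
i.e. ax + by + cz = a·x₀ + b·y₀ + c·z₀.
d = (-4)·(-7) + 3·(-3) + (-4)·5
  = 28 - 9 - 20
  = -1
Equation: -4x + 3y - 4z = -1

-4x + 3y - 4z = -1


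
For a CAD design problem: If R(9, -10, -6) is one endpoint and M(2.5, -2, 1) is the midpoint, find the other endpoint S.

S = 2M - R
  = (2·2.5 - 9, 2·(-2) - (-10), 2·1 - (-6))
  = (5 - 9, -4 + 10, 2 + 6)
  = (-4, 6, 8)

(-4, 6, 8)


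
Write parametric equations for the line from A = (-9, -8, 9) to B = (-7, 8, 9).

Direction vector d = B - A = (-7 + 9, 8 + 8, 9 - 9) = (2, 16, 0)
Parametric form r = A + t·d:
x = -9 + 2t, y = -8 + 16t, z = 9

x = -9 + 2t, y = -8 + 16t, z = 9


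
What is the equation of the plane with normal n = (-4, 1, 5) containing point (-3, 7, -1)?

The plane through P with normal n = (a, b, c) satisfies n·(r - P) = 0,
i.e. ax + by + cz = a·x₀ + b·y₀ + c·z₀.
d = (-4)·(-3) + 1·7 + 5·(-1)
  = 12 + 7 - 5
  = 14
Equation: -4x + y + 5z = 14

-4x + y + 5z = 14


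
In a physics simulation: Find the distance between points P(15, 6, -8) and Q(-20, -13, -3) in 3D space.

d = √[(x₂-x₁)² + (y₂-y₁)² + (z₂-z₁)²]
  = √[(-35)² + (-19)² + 5²]
  = √[1225 + 361 + 25]
  = √1611
  ≈ 40.14

40.14


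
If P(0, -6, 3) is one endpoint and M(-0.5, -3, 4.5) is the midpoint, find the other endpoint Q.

Q = 2M - P
  = (2·(-0.5) - 0, 2·(-3) - (-6), 2·4.5 - 3)
  = (-1 + 0, -6 + 6, 9 - 3)
  = (-1, 0, 6)

(-1, 0, 6)


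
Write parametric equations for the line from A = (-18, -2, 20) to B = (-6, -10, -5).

Direction vector d = B - A = (-6 + 18, -10 + 2, -5 - 20) = (12, -8, -25)
Parametric form r = A + t·d:
x = -18 + 12t, y = -2 - 8t, z = 20 - 25t

x = -18 + 12t, y = -2 - 8t, z = 20 - 25t


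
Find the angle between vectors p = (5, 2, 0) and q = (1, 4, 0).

p·q = 5·1 + 2·4 + 0·0 = 5 + 8 + 0 = 13
|p| = √(5² + 2² + 0²) = √29 ≈ 5.385
|q| = √(1² + 4² + 0²) = √17 ≈ 4.123
cos θ = (p·q)/(|p||q|) = 13/(5.385·4.123) ≈ 0.5855
θ = arccos(0.5855) ≈ 54.16°

54.16°


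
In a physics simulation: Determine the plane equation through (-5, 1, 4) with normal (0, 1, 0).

The plane through P with normal n = (a, b, c) satisfies n·(r - P) = 0,
i.e. ax + by + cz = a·x₀ + b·y₀ + c·z₀.
d = 0·(-5) + 1·1 + 0·4
  = 0 + 1 + 0
  = 1
Equation: y = 1

y = 1


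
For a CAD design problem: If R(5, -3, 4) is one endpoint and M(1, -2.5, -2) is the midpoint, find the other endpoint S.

S = 2M - R
  = (2·1 - 5, 2·(-2.5) - (-3), 2·(-2) - 4)
  = (2 - 5, -5 + 3, -4 - 4)
  = (-3, -2, -8)

(-3, -2, -8)


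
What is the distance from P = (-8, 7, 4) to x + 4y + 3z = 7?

distance = |a·x₀ + b·y₀ + c·z₀ - d| / √(a² + b² + c²)
  = |1·(-8) + 4·7 + 3·4 - 7| / √(1² + 4² + 3²)
  = |-8 + 28 + 12 - 7| / √(1 + 16 + 9)
  = |25| / √26
  = 25 / 5.099
  ≈ 4.903

4.903


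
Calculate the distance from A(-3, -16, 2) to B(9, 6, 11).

d = √[(x₂-x₁)² + (y₂-y₁)² + (z₂-z₁)²]
  = √[12² + 22² + 9²]
  = √[144 + 484 + 81]
  = √709
  ≈ 26.63

26.63


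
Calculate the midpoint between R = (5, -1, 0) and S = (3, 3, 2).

M = ((x₁+x₂)/2, (y₁+y₂)/2, (z₁+z₂)/2)
  = ((5 + 3)/2, (-1 + 3)/2, (0 + 2)/2)
  = (8/2, 2/2, 2/2)
  = (4, 1, 1)

(4, 1, 1)


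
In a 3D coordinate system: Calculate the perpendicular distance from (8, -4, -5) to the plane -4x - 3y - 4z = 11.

distance = |a·x₀ + b·y₀ + c·z₀ - d| / √(a² + b² + c²)
  = |(-4)·8 + (-3)·(-4) + (-4)·(-5) - 11| / √((-4)² + (-3)² + (-4)²)
  = |-32 + 12 + 20 - 11| / √(16 + 9 + 16)
  = |-11| / √41
  = 11 / 6.403
  ≈ 1.718

1.718


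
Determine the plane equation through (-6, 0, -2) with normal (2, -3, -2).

The plane through P with normal n = (a, b, c) satisfies n·(r - P) = 0,
i.e. ax + by + cz = a·x₀ + b·y₀ + c·z₀.
d = 2·(-6) + (-3)·0 + (-2)·(-2)
  = -12 + 0 + 4
  = -8
Equation: 2x - 3y - 2z = -8

2x - 3y - 2z = -8


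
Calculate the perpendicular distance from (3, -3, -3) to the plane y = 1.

distance = |a·x₀ + b·y₀ + c·z₀ - d| / √(a² + b² + c²)
  = |0·3 + 1·(-3) + 0·(-3) - 1| / √(0² + 1² + 0²)
  = |0 - 3 + 0 - 1| / √(0 + 1 + 0)
  = |-4| / √1
  = 4 / 1
  ≈ 4

4


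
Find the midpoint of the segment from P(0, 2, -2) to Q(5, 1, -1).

M = ((x₁+x₂)/2, (y₁+y₂)/2, (z₁+z₂)/2)
  = ((0 + 5)/2, (2 + 1)/2, (-2 - 1)/2)
  = (5/2, 3/2, -3/2)
  = (2.5, 1.5, -1.5)

(2.5, 1.5, -1.5)


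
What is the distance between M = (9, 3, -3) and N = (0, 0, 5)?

d = √[(x₂-x₁)² + (y₂-y₁)² + (z₂-z₁)²]
  = √[(-9)² + (-3)² + 8²]
  = √[81 + 9 + 64]
  = √154
  ≈ 12.41

12.41


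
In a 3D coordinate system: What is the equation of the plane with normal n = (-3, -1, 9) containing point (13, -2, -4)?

The plane through P with normal n = (a, b, c) satisfies n·(r - P) = 0,
i.e. ax + by + cz = a·x₀ + b·y₀ + c·z₀.
d = (-3)·13 + (-1)·(-2) + 9·(-4)
  = -39 + 2 - 36
  = -73
Equation: -3x - y + 9z = -73

-3x - y + 9z = -73


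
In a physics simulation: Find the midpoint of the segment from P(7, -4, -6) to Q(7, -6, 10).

M = ((x₁+x₂)/2, (y₁+y₂)/2, (z₁+z₂)/2)
  = ((7 + 7)/2, (-4 - 6)/2, (-6 + 10)/2)
  = (14/2, -10/2, 4/2)
  = (7, -5, 2)

(7, -5, 2)


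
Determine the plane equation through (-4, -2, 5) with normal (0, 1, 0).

The plane through P with normal n = (a, b, c) satisfies n·(r - P) = 0,
i.e. ax + by + cz = a·x₀ + b·y₀ + c·z₀.
d = 0·(-4) + 1·(-2) + 0·5
  = 0 - 2 + 0
  = -2
Equation: y = -2

y = -2


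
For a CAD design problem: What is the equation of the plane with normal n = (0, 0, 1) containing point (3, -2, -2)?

The plane through P with normal n = (a, b, c) satisfies n·(r - P) = 0,
i.e. ax + by + cz = a·x₀ + b·y₀ + c·z₀.
d = 0·3 + 0·(-2) + 1·(-2)
  = 0 + 0 - 2
  = -2
Equation: z = -2

z = -2


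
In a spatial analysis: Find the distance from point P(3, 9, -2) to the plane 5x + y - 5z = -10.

distance = |a·x₀ + b·y₀ + c·z₀ - d| / √(a² + b² + c²)
  = |5·3 + 1·9 + (-5)·(-2) - (-10)| / √(5² + 1² + (-5)²)
  = |15 + 9 + 10 + 10| / √(25 + 1 + 25)
  = |44| / √51
  = 44 / 7.141
  ≈ 6.161

6.161


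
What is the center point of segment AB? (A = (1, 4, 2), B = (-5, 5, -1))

M = ((x₁+x₂)/2, (y₁+y₂)/2, (z₁+z₂)/2)
  = ((1 - 5)/2, (4 + 5)/2, (2 - 1)/2)
  = (-4/2, 9/2, 1/2)
  = (-2, 4.5, 0.5)

(-2, 4.5, 0.5)


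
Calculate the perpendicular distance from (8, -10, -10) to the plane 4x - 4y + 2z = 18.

distance = |a·x₀ + b·y₀ + c·z₀ - d| / √(a² + b² + c²)
  = |4·8 + (-4)·(-10) + 2·(-10) - 18| / √(4² + (-4)² + 2²)
  = |32 + 40 - 20 - 18| / √(16 + 16 + 4)
  = |34| / √36
  = 34 / 6
  ≈ 5.667

5.667


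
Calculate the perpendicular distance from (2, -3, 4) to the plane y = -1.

distance = |a·x₀ + b·y₀ + c·z₀ - d| / √(a² + b² + c²)
  = |0·2 + 1·(-3) + 0·4 - (-1)| / √(0² + 1² + 0²)
  = |0 - 3 + 0 + 1| / √(0 + 1 + 0)
  = |-2| / √1
  = 2 / 1
  ≈ 2

2


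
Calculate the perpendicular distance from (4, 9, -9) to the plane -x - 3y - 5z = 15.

distance = |a·x₀ + b·y₀ + c·z₀ - d| / √(a² + b² + c²)
  = |(-1)·4 + (-3)·9 + (-5)·(-9) - 15| / √((-1)² + (-3)² + (-5)²)
  = |-4 - 27 + 45 - 15| / √(1 + 9 + 25)
  = |-1| / √35
  = 1 / 5.916
  ≈ 0.169

0.169


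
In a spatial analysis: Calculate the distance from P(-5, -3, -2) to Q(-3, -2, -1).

d = √[(x₂-x₁)² + (y₂-y₁)² + (z₂-z₁)²]
  = √[2² + 1² + 1²]
  = √[4 + 1 + 1]
  = √6
  ≈ 2.449

2.449


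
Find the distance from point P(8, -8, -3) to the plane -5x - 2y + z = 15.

distance = |a·x₀ + b·y₀ + c·z₀ - d| / √(a² + b² + c²)
  = |(-5)·8 + (-2)·(-8) + 1·(-3) - 15| / √((-5)² + (-2)² + 1²)
  = |-40 + 16 - 3 - 15| / √(25 + 4 + 1)
  = |-42| / √30
  = 42 / 5.477
  ≈ 7.668

7.668


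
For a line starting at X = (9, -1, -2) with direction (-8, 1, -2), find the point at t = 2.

P(t) = X + t·d
  = (9 + (-8)·2, -1 + 1·2, -2 + (-2)·2)
  = (9 - 16, -1 + 2, -2 - 4)
  = (-7, 1, -6)

(-7, 1, -6)


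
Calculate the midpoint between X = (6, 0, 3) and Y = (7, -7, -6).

M = ((x₁+x₂)/2, (y₁+y₂)/2, (z₁+z₂)/2)
  = ((6 + 7)/2, (0 - 7)/2, (3 - 6)/2)
  = (13/2, -7/2, -3/2)
  = (6.5, -3.5, -1.5)

(6.5, -3.5, -1.5)


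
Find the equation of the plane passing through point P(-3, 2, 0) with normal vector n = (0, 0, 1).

The plane through P with normal n = (a, b, c) satisfies n·(r - P) = 0,
i.e. ax + by + cz = a·x₀ + b·y₀ + c·z₀.
d = 0·(-3) + 0·2 + 1·0
  = 0 + 0 + 0
  = 0
Equation: z = 0

z = 0


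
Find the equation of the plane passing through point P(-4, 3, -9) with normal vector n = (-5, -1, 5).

The plane through P with normal n = (a, b, c) satisfies n·(r - P) = 0,
i.e. ax + by + cz = a·x₀ + b·y₀ + c·z₀.
d = (-5)·(-4) + (-1)·3 + 5·(-9)
  = 20 - 3 - 45
  = -28
Equation: -5x - y + 5z = -28

-5x - y + 5z = -28


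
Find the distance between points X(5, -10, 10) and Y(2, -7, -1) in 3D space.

d = √[(x₂-x₁)² + (y₂-y₁)² + (z₂-z₁)²]
  = √[(-3)² + 3² + (-11)²]
  = √[9 + 9 + 121]
  = √139
  ≈ 11.79

11.79


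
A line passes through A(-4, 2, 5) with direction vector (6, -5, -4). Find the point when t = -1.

P(t) = A + t·d
  = (-4 + 6·(-1), 2 + (-5)·(-1), 5 + (-4)·(-1))
  = (-4 - 6, 2 + 5, 5 + 4)
  = (-10, 7, 9)

(-10, 7, 9)


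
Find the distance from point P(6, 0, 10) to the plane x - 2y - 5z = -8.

distance = |a·x₀ + b·y₀ + c·z₀ - d| / √(a² + b² + c²)
  = |1·6 + (-2)·0 + (-5)·10 - (-8)| / √(1² + (-2)² + (-5)²)
  = |6 + 0 - 50 + 8| / √(1 + 4 + 25)
  = |-36| / √30
  = 36 / 5.477
  ≈ 6.573

6.573


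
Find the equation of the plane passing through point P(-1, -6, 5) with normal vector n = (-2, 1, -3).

The plane through P with normal n = (a, b, c) satisfies n·(r - P) = 0,
i.e. ax + by + cz = a·x₀ + b·y₀ + c·z₀.
d = (-2)·(-1) + 1·(-6) + (-3)·5
  = 2 - 6 - 15
  = -19
Equation: -2x + y - 3z = -19

-2x + y - 3z = -19


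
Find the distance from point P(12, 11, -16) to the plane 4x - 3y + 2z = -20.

distance = |a·x₀ + b·y₀ + c·z₀ - d| / √(a² + b² + c²)
  = |4·12 + (-3)·11 + 2·(-16) - (-20)| / √(4² + (-3)² + 2²)
  = |48 - 33 - 32 + 20| / √(16 + 9 + 4)
  = |3| / √29
  = 3 / 5.385
  ≈ 0.5571

0.5571


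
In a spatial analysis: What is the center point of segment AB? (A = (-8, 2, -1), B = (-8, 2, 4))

M = ((x₁+x₂)/2, (y₁+y₂)/2, (z₁+z₂)/2)
  = ((-8 - 8)/2, (2 + 2)/2, (-1 + 4)/2)
  = (-16/2, 4/2, 3/2)
  = (-8, 2, 1.5)

(-8, 2, 1.5)


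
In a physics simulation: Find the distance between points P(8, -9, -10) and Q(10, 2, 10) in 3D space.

d = √[(x₂-x₁)² + (y₂-y₁)² + (z₂-z₁)²]
  = √[2² + 11² + 20²]
  = √[4 + 121 + 400]
  = √525
  ≈ 22.91

22.91


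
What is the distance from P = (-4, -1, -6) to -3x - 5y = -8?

distance = |a·x₀ + b·y₀ + c·z₀ - d| / √(a² + b² + c²)
  = |(-3)·(-4) + (-5)·(-1) + 0·(-6) - (-8)| / √((-3)² + (-5)² + 0²)
  = |12 + 5 + 0 + 8| / √(9 + 25 + 0)
  = |25| / √34
  = 25 / 5.831
  ≈ 4.287

4.287


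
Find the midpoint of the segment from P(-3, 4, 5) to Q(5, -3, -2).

M = ((x₁+x₂)/2, (y₁+y₂)/2, (z₁+z₂)/2)
  = ((-3 + 5)/2, (4 - 3)/2, (5 - 2)/2)
  = (2/2, 1/2, 3/2)
  = (1, 0.5, 1.5)

(1, 0.5, 1.5)


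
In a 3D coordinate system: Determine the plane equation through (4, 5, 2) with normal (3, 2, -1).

The plane through P with normal n = (a, b, c) satisfies n·(r - P) = 0,
i.e. ax + by + cz = a·x₀ + b·y₀ + c·z₀.
d = 3·4 + 2·5 + (-1)·2
  = 12 + 10 - 2
  = 20
Equation: 3x + 2y - z = 20

3x + 2y - z = 20


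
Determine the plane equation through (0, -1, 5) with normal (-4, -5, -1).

The plane through P with normal n = (a, b, c) satisfies n·(r - P) = 0,
i.e. ax + by + cz = a·x₀ + b·y₀ + c·z₀.
d = (-4)·0 + (-5)·(-1) + (-1)·5
  = 0 + 5 - 5
  = 0
Equation: -4x - 5y - z = 0

-4x - 5y - z = 0


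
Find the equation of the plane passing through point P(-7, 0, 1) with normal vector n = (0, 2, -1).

The plane through P with normal n = (a, b, c) satisfies n·(r - P) = 0,
i.e. ax + by + cz = a·x₀ + b·y₀ + c·z₀.
d = 0·(-7) + 2·0 + (-1)·1
  = 0 + 0 - 1
  = -1
Equation: 2y - z = -1

2y - z = -1


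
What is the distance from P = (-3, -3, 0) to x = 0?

distance = |a·x₀ + b·y₀ + c·z₀ - d| / √(a² + b² + c²)
  = |1·(-3) + 0·(-3) + 0·0 - 0| / √(1² + 0² + 0²)
  = |-3 + 0 + 0 + 0| / √(1 + 0 + 0)
  = |-3| / √1
  = 3 / 1
  ≈ 3

3


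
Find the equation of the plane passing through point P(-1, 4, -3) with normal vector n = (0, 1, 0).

The plane through P with normal n = (a, b, c) satisfies n·(r - P) = 0,
i.e. ax + by + cz = a·x₀ + b·y₀ + c·z₀.
d = 0·(-1) + 1·4 + 0·(-3)
  = 0 + 4 + 0
  = 4
Equation: y = 4

y = 4


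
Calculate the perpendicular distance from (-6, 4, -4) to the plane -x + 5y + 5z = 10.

distance = |a·x₀ + b·y₀ + c·z₀ - d| / √(a² + b² + c²)
  = |(-1)·(-6) + 5·4 + 5·(-4) - 10| / √((-1)² + 5² + 5²)
  = |6 + 20 - 20 - 10| / √(1 + 25 + 25)
  = |-4| / √51
  = 4 / 7.141
  ≈ 0.5601

0.5601


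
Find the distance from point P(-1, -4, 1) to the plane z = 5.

distance = |a·x₀ + b·y₀ + c·z₀ - d| / √(a² + b² + c²)
  = |0·(-1) + 0·(-4) + 1·1 - 5| / √(0² + 0² + 1²)
  = |0 + 0 + 1 - 5| / √(0 + 0 + 1)
  = |-4| / √1
  = 4 / 1
  ≈ 4

4


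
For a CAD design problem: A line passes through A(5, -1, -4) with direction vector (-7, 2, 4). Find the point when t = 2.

P(t) = A + t·d
  = (5 + (-7)·2, -1 + 2·2, -4 + 4·2)
  = (5 - 14, -1 + 4, -4 + 8)
  = (-9, 3, 4)

(-9, 3, 4)


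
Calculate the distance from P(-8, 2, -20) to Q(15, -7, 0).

d = √[(x₂-x₁)² + (y₂-y₁)² + (z₂-z₁)²]
  = √[23² + (-9)² + 20²]
  = √[529 + 81 + 400]
  = √1010
  ≈ 31.78

31.78


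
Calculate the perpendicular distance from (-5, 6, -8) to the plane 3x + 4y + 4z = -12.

distance = |a·x₀ + b·y₀ + c·z₀ - d| / √(a² + b² + c²)
  = |3·(-5) + 4·6 + 4·(-8) - (-12)| / √(3² + 4² + 4²)
  = |-15 + 24 - 32 + 12| / √(9 + 16 + 16)
  = |-11| / √41
  = 11 / 6.403
  ≈ 1.718

1.718


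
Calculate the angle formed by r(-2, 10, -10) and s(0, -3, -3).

r·s = (-2)·0 + 10·(-3) + (-10)·(-3) = 0 - 30 + 30 = 0
|r| = √((-2)² + 10² + (-10)²) = √204 ≈ 14.28
|s| = √(0² + (-3)² + (-3)²) = √18 ≈ 4.243
cos θ = (r·s)/(|r||s|) = 0/(14.28·4.243) ≈ 0
θ = arccos(0) ≈ 90°

90°


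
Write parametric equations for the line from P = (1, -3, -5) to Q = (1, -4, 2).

Direction vector d = Q - P = (1 - 1, -4 + 3, 2 + 5) = (0, -1, 7)
Parametric form r = P + t·d:
x = 1, y = -3 - t, z = -5 + 7t

x = 1, y = -3 - t, z = -5 + 7t


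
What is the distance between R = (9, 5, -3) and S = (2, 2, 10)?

d = √[(x₂-x₁)² + (y₂-y₁)² + (z₂-z₁)²]
  = √[(-7)² + (-3)² + 13²]
  = √[49 + 9 + 169]
  = √227
  ≈ 15.07

15.07


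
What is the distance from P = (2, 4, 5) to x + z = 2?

distance = |a·x₀ + b·y₀ + c·z₀ - d| / √(a² + b² + c²)
  = |1·2 + 0·4 + 1·5 - 2| / √(1² + 0² + 1²)
  = |2 + 0 + 5 - 2| / √(1 + 0 + 1)
  = |5| / √2
  = 5 / 1.414
  ≈ 3.536

3.536


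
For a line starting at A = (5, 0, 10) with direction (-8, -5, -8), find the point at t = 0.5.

P(t) = A + t·d
  = (5 + (-8)·0.5, 0 + (-5)·0.5, 10 + (-8)·0.5)
  = (5 - 4, 0 - 2.5, 10 - 4)
  = (1, -2.5, 6)

(1, -2.5, 6)


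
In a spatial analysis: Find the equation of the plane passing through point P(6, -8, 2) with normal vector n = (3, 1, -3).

The plane through P with normal n = (a, b, c) satisfies n·(r - P) = 0,
i.e. ax + by + cz = a·x₀ + b·y₀ + c·z₀.
d = 3·6 + 1·(-8) + (-3)·2
  = 18 - 8 - 6
  = 4
Equation: 3x + y - 3z = 4

3x + y - 3z = 4


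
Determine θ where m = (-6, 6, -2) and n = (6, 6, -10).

m·n = (-6)·6 + 6·6 + (-2)·(-10) = -36 + 36 + 20 = 20
|m| = √((-6)² + 6² + (-2)²) = √76 ≈ 8.718
|n| = √(6² + 6² + (-10)²) = √172 ≈ 13.11
cos θ = (m·n)/(|m||n|) = 20/(8.718·13.11) ≈ 0.1749
θ = arccos(0.1749) ≈ 79.93°

79.93°


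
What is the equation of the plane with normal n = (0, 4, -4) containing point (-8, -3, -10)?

The plane through P with normal n = (a, b, c) satisfies n·(r - P) = 0,
i.e. ax + by + cz = a·x₀ + b·y₀ + c·z₀.
d = 0·(-8) + 4·(-3) + (-4)·(-10)
  = 0 - 12 + 40
  = 28
Equation: 4y - 4z = 28

4y - 4z = 28


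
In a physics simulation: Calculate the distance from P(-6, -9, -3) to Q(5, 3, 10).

d = √[(x₂-x₁)² + (y₂-y₁)² + (z₂-z₁)²]
  = √[11² + 12² + 13²]
  = √[121 + 144 + 169]
  = √434
  ≈ 20.83

20.83


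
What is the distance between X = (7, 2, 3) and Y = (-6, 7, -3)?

d = √[(x₂-x₁)² + (y₂-y₁)² + (z₂-z₁)²]
  = √[(-13)² + 5² + (-6)²]
  = √[169 + 25 + 36]
  = √230
  ≈ 15.17

15.17


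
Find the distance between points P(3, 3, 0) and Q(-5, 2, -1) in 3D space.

d = √[(x₂-x₁)² + (y₂-y₁)² + (z₂-z₁)²]
  = √[(-8)² + (-1)² + (-1)²]
  = √[64 + 1 + 1]
  = √66
  ≈ 8.124

8.124


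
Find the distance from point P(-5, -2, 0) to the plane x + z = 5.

distance = |a·x₀ + b·y₀ + c·z₀ - d| / √(a² + b² + c²)
  = |1·(-5) + 0·(-2) + 1·0 - 5| / √(1² + 0² + 1²)
  = |-5 + 0 + 0 - 5| / √(1 + 0 + 1)
  = |-10| / √2
  = 10 / 1.414
  ≈ 7.071

7.071


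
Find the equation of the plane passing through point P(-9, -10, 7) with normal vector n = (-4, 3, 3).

The plane through P with normal n = (a, b, c) satisfies n·(r - P) = 0,
i.e. ax + by + cz = a·x₀ + b·y₀ + c·z₀.
d = (-4)·(-9) + 3·(-10) + 3·7
  = 36 - 30 + 21
  = 27
Equation: -4x + 3y + 3z = 27

-4x + 3y + 3z = 27


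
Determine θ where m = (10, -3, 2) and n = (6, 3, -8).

m·n = 10·6 + (-3)·3 + 2·(-8) = 60 - 9 - 16 = 35
|m| = √(10² + (-3)² + 2²) = √113 ≈ 10.63
|n| = √(6² + 3² + (-8)²) = √109 ≈ 10.44
cos θ = (m·n)/(|m||n|) = 35/(10.63·10.44) ≈ 0.3154
θ = arccos(0.3154) ≈ 71.62°

71.62°


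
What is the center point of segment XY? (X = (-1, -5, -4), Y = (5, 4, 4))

M = ((x₁+x₂)/2, (y₁+y₂)/2, (z₁+z₂)/2)
  = ((-1 + 5)/2, (-5 + 4)/2, (-4 + 4)/2)
  = (4/2, -1/2, 0/2)
  = (2, -0.5, 0)

(2, -0.5, 0)


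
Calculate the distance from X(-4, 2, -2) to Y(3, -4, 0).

d = √[(x₂-x₁)² + (y₂-y₁)² + (z₂-z₁)²]
  = √[7² + (-6)² + 2²]
  = √[49 + 36 + 4]
  = √89
  ≈ 9.434

9.434


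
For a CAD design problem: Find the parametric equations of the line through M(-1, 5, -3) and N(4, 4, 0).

Direction vector d = N - M = (4 + 1, 4 - 5, 0 + 3) = (5, -1, 3)
Parametric form r = M + t·d:
x = -1 + 5t, y = 5 - t, z = -3 + 3t

x = -1 + 5t, y = 5 - t, z = -3 + 3t


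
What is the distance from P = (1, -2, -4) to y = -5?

distance = |a·x₀ + b·y₀ + c·z₀ - d| / √(a² + b² + c²)
  = |0·1 + 1·(-2) + 0·(-4) - (-5)| / √(0² + 1² + 0²)
  = |0 - 2 + 0 + 5| / √(0 + 1 + 0)
  = |3| / √1
  = 3 / 1
  ≈ 3

3


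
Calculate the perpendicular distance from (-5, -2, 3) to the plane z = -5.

distance = |a·x₀ + b·y₀ + c·z₀ - d| / √(a² + b² + c²)
  = |0·(-5) + 0·(-2) + 1·3 - (-5)| / √(0² + 0² + 1²)
  = |0 + 0 + 3 + 5| / √(0 + 0 + 1)
  = |8| / √1
  = 8 / 1
  ≈ 8

8


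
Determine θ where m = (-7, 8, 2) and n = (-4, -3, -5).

m·n = (-7)·(-4) + 8·(-3) + 2·(-5) = 28 - 24 - 10 = -6
|m| = √((-7)² + 8² + 2²) = √117 ≈ 10.82
|n| = √((-4)² + (-3)² + (-5)²) = √50 ≈ 7.071
cos θ = (m·n)/(|m||n|) = -6/(10.82·7.071) ≈ -0.07845
θ = arccos(-0.07845) ≈ 94.5°

94.5°


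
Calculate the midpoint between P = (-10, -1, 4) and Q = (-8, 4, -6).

M = ((x₁+x₂)/2, (y₁+y₂)/2, (z₁+z₂)/2)
  = ((-10 - 8)/2, (-1 + 4)/2, (4 - 6)/2)
  = (-18/2, 3/2, -2/2)
  = (-9, 1.5, -1)

(-9, 1.5, -1)


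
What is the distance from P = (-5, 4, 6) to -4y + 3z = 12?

distance = |a·x₀ + b·y₀ + c·z₀ - d| / √(a² + b² + c²)
  = |0·(-5) + (-4)·4 + 3·6 - 12| / √(0² + (-4)² + 3²)
  = |0 - 16 + 18 - 12| / √(0 + 16 + 9)
  = |-10| / √25
  = 10 / 5
  ≈ 2

2


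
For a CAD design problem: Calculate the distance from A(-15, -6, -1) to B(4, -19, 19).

d = √[(x₂-x₁)² + (y₂-y₁)² + (z₂-z₁)²]
  = √[19² + (-13)² + 20²]
  = √[361 + 169 + 400]
  = √930
  ≈ 30.5

30.5


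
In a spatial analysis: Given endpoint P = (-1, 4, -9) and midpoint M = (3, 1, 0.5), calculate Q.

Q = 2M - P
  = (2·3 - (-1), 2·1 - 4, 2·0.5 - (-9))
  = (6 + 1, 2 - 4, 1 + 9)
  = (7, -2, 10)

(7, -2, 10)


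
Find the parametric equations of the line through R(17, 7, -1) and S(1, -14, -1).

Direction vector d = S - R = (1 - 17, -14 - 7, -1 + 1) = (-16, -21, 0)
Parametric form r = R + t·d:
x = 17 - 16t, y = 7 - 21t, z = -1

x = 17 - 16t, y = 7 - 21t, z = -1


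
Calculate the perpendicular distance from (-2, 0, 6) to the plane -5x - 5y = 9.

distance = |a·x₀ + b·y₀ + c·z₀ - d| / √(a² + b² + c²)
  = |(-5)·(-2) + (-5)·0 + 0·6 - 9| / √((-5)² + (-5)² + 0²)
  = |10 + 0 + 0 - 9| / √(25 + 25 + 0)
  = |1| / √50
  = 1 / 7.071
  ≈ 0.1414

0.1414


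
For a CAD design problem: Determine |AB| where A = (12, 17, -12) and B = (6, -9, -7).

d = √[(x₂-x₁)² + (y₂-y₁)² + (z₂-z₁)²]
  = √[(-6)² + (-26)² + 5²]
  = √[36 + 676 + 25]
  = √737
  ≈ 27.15

27.15


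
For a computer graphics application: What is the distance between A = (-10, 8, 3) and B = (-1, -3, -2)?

d = √[(x₂-x₁)² + (y₂-y₁)² + (z₂-z₁)²]
  = √[9² + (-11)² + (-5)²]
  = √[81 + 121 + 25]
  = √227
  ≈ 15.07

15.07


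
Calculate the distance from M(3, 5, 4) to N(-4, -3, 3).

d = √[(x₂-x₁)² + (y₂-y₁)² + (z₂-z₁)²]
  = √[(-7)² + (-8)² + (-1)²]
  = √[49 + 64 + 1]
  = √114
  ≈ 10.68

10.68


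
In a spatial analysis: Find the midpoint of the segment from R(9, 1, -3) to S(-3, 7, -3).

M = ((x₁+x₂)/2, (y₁+y₂)/2, (z₁+z₂)/2)
  = ((9 - 3)/2, (1 + 7)/2, (-3 - 3)/2)
  = (6/2, 8/2, -6/2)
  = (3, 4, -3)

(3, 4, -3)


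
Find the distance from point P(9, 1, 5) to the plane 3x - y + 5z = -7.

distance = |a·x₀ + b·y₀ + c·z₀ - d| / √(a² + b² + c²)
  = |3·9 + (-1)·1 + 5·5 - (-7)| / √(3² + (-1)² + 5²)
  = |27 - 1 + 25 + 7| / √(9 + 1 + 25)
  = |58| / √35
  = 58 / 5.916
  ≈ 9.804

9.804


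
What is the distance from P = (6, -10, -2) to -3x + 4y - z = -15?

distance = |a·x₀ + b·y₀ + c·z₀ - d| / √(a² + b² + c²)
  = |(-3)·6 + 4·(-10) + (-1)·(-2) - (-15)| / √((-3)² + 4² + (-1)²)
  = |-18 - 40 + 2 + 15| / √(9 + 16 + 1)
  = |-41| / √26
  = 41 / 5.099
  ≈ 8.041

8.041


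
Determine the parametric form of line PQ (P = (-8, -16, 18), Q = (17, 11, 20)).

Direction vector d = Q - P = (17 + 8, 11 + 16, 20 - 18) = (25, 27, 2)
Parametric form r = P + t·d:
x = -8 + 25t, y = -16 + 27t, z = 18 + 2t

x = -8 + 25t, y = -16 + 27t, z = 18 + 2t


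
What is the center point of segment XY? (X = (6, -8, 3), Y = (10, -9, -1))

M = ((x₁+x₂)/2, (y₁+y₂)/2, (z₁+z₂)/2)
  = ((6 + 10)/2, (-8 - 9)/2, (3 - 1)/2)
  = (16/2, -17/2, 2/2)
  = (8, -8.5, 1)

(8, -8.5, 1)


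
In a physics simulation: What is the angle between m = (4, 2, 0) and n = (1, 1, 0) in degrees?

m·n = 4·1 + 2·1 + 0·0 = 4 + 2 + 0 = 6
|m| = √(4² + 2² + 0²) = √20 ≈ 4.472
|n| = √(1² + 1² + 0²) = √2 ≈ 1.414
cos θ = (m·n)/(|m||n|) = 6/(4.472·1.414) ≈ 0.9487
θ = arccos(0.9487) ≈ 18.43°

18.43°


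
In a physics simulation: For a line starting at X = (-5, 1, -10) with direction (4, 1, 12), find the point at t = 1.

P(t) = X + t·d
  = (-5 + 4·1, 1 + 1·1, -10 + 12·1)
  = (-5 + 4, 1 + 1, -10 + 12)
  = (-1, 2, 2)

(-1, 2, 2)


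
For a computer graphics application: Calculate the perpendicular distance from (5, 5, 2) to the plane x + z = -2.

distance = |a·x₀ + b·y₀ + c·z₀ - d| / √(a² + b² + c²)
  = |1·5 + 0·5 + 1·2 - (-2)| / √(1² + 0² + 1²)
  = |5 + 0 + 2 + 2| / √(1 + 0 + 1)
  = |9| / √2
  = 9 / 1.414
  ≈ 6.364

6.364


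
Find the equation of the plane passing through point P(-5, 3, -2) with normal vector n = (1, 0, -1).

The plane through P with normal n = (a, b, c) satisfies n·(r - P) = 0,
i.e. ax + by + cz = a·x₀ + b·y₀ + c·z₀.
d = 1·(-5) + 0·3 + (-1)·(-2)
  = -5 + 0 + 2
  = -3
Equation: x - z = -3

x - z = -3


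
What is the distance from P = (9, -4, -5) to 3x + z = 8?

distance = |a·x₀ + b·y₀ + c·z₀ - d| / √(a² + b² + c²)
  = |3·9 + 0·(-4) + 1·(-5) - 8| / √(3² + 0² + 1²)
  = |27 + 0 - 5 - 8| / √(9 + 0 + 1)
  = |14| / √10
  = 14 / 3.162
  ≈ 4.427

4.427


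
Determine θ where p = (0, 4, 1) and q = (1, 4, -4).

p·q = 0·1 + 4·4 + 1·(-4) = 0 + 16 - 4 = 12
|p| = √(0² + 4² + 1²) = √17 ≈ 4.123
|q| = √(1² + 4² + (-4)²) = √33 ≈ 5.745
cos θ = (p·q)/(|p||q|) = 12/(4.123·5.745) ≈ 0.5066
θ = arccos(0.5066) ≈ 59.56°

59.56°


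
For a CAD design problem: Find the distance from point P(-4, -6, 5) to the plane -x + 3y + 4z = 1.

distance = |a·x₀ + b·y₀ + c·z₀ - d| / √(a² + b² + c²)
  = |(-1)·(-4) + 3·(-6) + 4·5 - 1| / √((-1)² + 3² + 4²)
  = |4 - 18 + 20 - 1| / √(1 + 9 + 16)
  = |5| / √26
  = 5 / 5.099
  ≈ 0.9806

0.9806


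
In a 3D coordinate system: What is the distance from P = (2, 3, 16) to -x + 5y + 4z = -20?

distance = |a·x₀ + b·y₀ + c·z₀ - d| / √(a² + b² + c²)
  = |(-1)·2 + 5·3 + 4·16 - (-20)| / √((-1)² + 5² + 4²)
  = |-2 + 15 + 64 + 20| / √(1 + 25 + 16)
  = |97| / √42
  = 97 / 6.481
  ≈ 14.97

14.97


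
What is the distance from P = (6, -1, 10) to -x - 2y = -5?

distance = |a·x₀ + b·y₀ + c·z₀ - d| / √(a² + b² + c²)
  = |(-1)·6 + (-2)·(-1) + 0·10 - (-5)| / √((-1)² + (-2)² + 0²)
  = |-6 + 2 + 0 + 5| / √(1 + 4 + 0)
  = |1| / √5
  = 1 / 2.236
  ≈ 0.4472

0.4472


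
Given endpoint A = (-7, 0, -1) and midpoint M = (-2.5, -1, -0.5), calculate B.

B = 2M - A
  = (2·(-2.5) - (-7), 2·(-1) - 0, 2·(-0.5) - (-1))
  = (-5 + 7, -2 + 0, -1 + 1)
  = (2, -2, 0)

(2, -2, 0)


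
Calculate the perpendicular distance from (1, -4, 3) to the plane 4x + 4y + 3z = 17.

distance = |a·x₀ + b·y₀ + c·z₀ - d| / √(a² + b² + c²)
  = |4·1 + 4·(-4) + 3·3 - 17| / √(4² + 4² + 3²)
  = |4 - 16 + 9 - 17| / √(16 + 16 + 9)
  = |-20| / √41
  = 20 / 6.403
  ≈ 3.123

3.123


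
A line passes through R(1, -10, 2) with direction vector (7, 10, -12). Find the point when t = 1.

P(t) = R + t·d
  = (1 + 7·1, -10 + 10·1, 2 + (-12)·1)
  = (1 + 7, -10 + 10, 2 - 12)
  = (8, 0, -10)

(8, 0, -10)


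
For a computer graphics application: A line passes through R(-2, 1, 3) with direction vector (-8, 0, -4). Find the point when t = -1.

P(t) = R + t·d
  = (-2 + (-8)·(-1), 1 + 0·(-1), 3 + (-4)·(-1))
  = (-2 + 8, 1 + 0, 3 + 4)
  = (6, 1, 7)

(6, 1, 7)


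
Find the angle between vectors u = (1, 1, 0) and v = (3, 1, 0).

u·v = 1·3 + 1·1 + 0·0 = 3 + 1 + 0 = 4
|u| = √(1² + 1² + 0²) = √2 ≈ 1.414
|v| = √(3² + 1² + 0²) = √10 ≈ 3.162
cos θ = (u·v)/(|u||v|) = 4/(1.414·3.162) ≈ 0.8944
θ = arccos(0.8944) ≈ 26.57°

26.57°


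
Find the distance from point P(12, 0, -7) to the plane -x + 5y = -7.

distance = |a·x₀ + b·y₀ + c·z₀ - d| / √(a² + b² + c²)
  = |(-1)·12 + 5·0 + 0·(-7) - (-7)| / √((-1)² + 5² + 0²)
  = |-12 + 0 + 0 + 7| / √(1 + 25 + 0)
  = |-5| / √26
  = 5 / 5.099
  ≈ 0.9806

0.9806
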